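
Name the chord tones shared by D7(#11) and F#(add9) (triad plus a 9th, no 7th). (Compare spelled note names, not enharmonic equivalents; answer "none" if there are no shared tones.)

D7(#11) = D, F#, A, C, G#.
F#(add9) = F#, A#, C#, G#.
Shared: F#, G#.

F#  G#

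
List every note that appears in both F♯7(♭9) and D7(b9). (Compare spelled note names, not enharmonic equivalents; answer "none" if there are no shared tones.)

F#

F♯7(♭9) = F#, A#, C#, E, G.
D7(b9) = D, F#, A, C, Eb.
Shared: F#.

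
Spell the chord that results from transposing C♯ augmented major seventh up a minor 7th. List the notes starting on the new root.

B D♯ F𝄪 A♯

Transposed root: C♯ → B (minor 7th up). So we spell B augmented major seventh:
root → B
3rd (major 3rd) → D♯
5th (augmented 5th) → F𝄪
7th (major 7th) → A♯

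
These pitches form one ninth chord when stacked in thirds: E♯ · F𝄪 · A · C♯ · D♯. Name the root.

Arranged so that each adjacent pair is a third by letter name: D♯ – F𝄪 – A – C♯ – E♯.
The bottom of that stack, D♯, is the root (this is D♯ dominant ninth flat five).

D♯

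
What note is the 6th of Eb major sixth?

Eb major sixth is built on Eb; its 6th is a major 6th above the root.
A sixth above E uses the letter C, and the major 6th above Eb is C.

C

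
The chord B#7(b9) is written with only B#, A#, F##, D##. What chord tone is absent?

The full B#7(b9) chord is B#, D##, F##, A#, C#.
Comparing with the voicing, the minor 9th (9th) — C# — is absent.

C#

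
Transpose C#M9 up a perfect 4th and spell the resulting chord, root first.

Transposed root: C# → F# (perfect 4th up). So we spell F# major ninth:
Root: F#
Major 3rd (3rd): A#
Perfect 5th (5th): C#
Major 7th (7th): E#
Major 9th (9th): G#

F#  A#  C#  E#  G#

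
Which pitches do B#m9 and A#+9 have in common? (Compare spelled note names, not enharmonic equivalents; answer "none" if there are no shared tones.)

B#m9: B♯ D♯ F𝄪 A♯ C𝄪
A#+9: A♯ C𝄪 E𝄪 G♯ B♯
Common to both → B♯, A♯, C𝄪.

B♯ – A♯ – C𝄪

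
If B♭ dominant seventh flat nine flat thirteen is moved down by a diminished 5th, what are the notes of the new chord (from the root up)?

E, G-sharp, B, D, F, C

Transposed root: B-flat → E (diminished 5th down). So we spell E dominant seventh flat nine flat thirteen:
- root: E
- major 3rd: G-sharp
- perfect 5th: B
- minor 7th: D
- minor 9th: F
- minor 13th: C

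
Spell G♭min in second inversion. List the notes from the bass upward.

D♭, G♭, B𝄫

G♭min = G♭–B𝄫–D♭; second inversion → fifth (D♭) lowest.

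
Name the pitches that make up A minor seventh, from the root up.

A, C, E, G

Root A, quality minor seventh:
root → A
3rd (minor 3rd) → C
5th (perfect 5th) → E
7th (minor 7th) → G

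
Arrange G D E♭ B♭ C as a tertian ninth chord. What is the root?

C

Stacking in thirds gives C – E♭ – G – B♭ – D, so C is the root — C minor ninth.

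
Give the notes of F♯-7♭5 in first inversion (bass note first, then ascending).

A, C, E, F#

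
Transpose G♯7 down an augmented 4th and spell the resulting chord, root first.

D – F# – A – C

Transposed root: G# → D (augmented 4th down). So we spell D dominant seventh:
Root: D
Major 3rd (3rd): F#
Perfect 5th (5th): A
Minor 7th (7th): C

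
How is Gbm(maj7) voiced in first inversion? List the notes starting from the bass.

In root position, Gbm(maj7) is Gb–Bbb–Db–F.
First inversion puts the third (Bbb) in the bass.

Bbb – Db – F – Gb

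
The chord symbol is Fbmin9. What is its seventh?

Root of Fbmin9 = F♭. The 7th is a minor 7th: F♭ up a minor 7th → E𝄫.

E𝄫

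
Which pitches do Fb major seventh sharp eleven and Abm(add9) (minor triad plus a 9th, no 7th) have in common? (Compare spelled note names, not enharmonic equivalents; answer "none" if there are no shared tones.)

Ab, Cb, Eb, Bb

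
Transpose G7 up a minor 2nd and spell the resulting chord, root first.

Ab C Eb Gb

Transposed root: G → Ab (minor 2nd up). So we spell Ab dominant seventh:
Root: Ab
Major 3rd (3rd): C
Perfect 5th (5th): Eb
Minor 7th (7th): Gb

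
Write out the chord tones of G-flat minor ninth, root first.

G-flat – B-double-flat – D-flat – F-flat – A-flat

G-flat minor ninth is a minor ninth built on G-flat.
G-flat — root
B-double-flat — minor 3rd
D-flat — perfect 5th
F-flat — minor 7th
A-flat — major 9th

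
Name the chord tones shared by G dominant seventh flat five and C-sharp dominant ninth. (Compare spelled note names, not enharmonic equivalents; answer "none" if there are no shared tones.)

B

G dominant seventh flat five = G, B, D-flat, F.
C-sharp dominant ninth = C-sharp, E-sharp, G-sharp, B, D-sharp.
Shared: B.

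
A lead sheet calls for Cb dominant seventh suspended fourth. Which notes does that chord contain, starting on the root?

C-flat F-flat G-flat B-double-flat

Root C-flat, quality dominant seventh suspended fourth:
C-flat — root
F-flat — perfect 4th
G-flat — perfect 5th
B-double-flat — minor 7th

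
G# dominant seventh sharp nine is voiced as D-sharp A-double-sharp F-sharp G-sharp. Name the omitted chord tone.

B-sharp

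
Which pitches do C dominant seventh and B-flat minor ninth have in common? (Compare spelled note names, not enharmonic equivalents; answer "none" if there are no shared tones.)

C, B-flat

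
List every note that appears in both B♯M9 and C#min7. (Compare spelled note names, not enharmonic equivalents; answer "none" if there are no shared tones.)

none

B♯M9: B♯ D𝄪 F𝄪 A𝄪 C𝄪
C#min7: C♯ E G♯ B
Common to both → none.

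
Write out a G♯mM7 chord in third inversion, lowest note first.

In root position, G♯mM7 is G#–B–D#–F##.
Third inversion puts the seventh (F##) in the bass.

F##, G#, B, D#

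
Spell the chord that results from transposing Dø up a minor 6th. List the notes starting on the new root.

D up a minor 6th → Bb. New chord: Bb half-diminished seventh.
Bb — root
Db — minor 3rd
Fb — diminished 5th
Ab — minor 7th

Bb  Db  Fb  Ab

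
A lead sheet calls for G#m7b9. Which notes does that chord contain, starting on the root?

G#m7b9: minor seventh flat nine on G#.
G# — root
B — minor 3rd
D# — perfect 5th
F# — minor 7th
A — minor 9th

G#, B, D#, F#, A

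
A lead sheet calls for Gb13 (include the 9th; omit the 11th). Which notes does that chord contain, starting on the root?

Gb13 is a dominant thirteenth built on Gb.
root → Gb
3rd (major 3rd) → Bb
5th (perfect 5th) → Db
7th (minor 7th) → Fb
9th (major 9th) → Ab
13th (major 13th) → Eb

Gb – Bb – Db – Fb – Ab – Eb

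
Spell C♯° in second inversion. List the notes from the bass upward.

C♯° = C#–E–G; second inversion → fifth (G) lowest.

G  C#  E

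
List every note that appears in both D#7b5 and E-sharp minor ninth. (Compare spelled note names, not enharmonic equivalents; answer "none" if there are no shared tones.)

D# – F##

D#7b5: D# F## A C#
E-sharp minor ninth: E# G# B# D# F##
Common to both → D#, F##.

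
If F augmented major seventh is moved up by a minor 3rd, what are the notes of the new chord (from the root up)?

Ab C E G

F up a minor 3rd → Ab. New chord: Ab augmented major seventh.
- root: Ab
- major 3rd: C
- augmented 5th: E
- major 7th: G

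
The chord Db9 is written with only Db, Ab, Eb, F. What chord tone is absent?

Db9 = Db, F, Ab, Cb, Eb. The voicing lacks the 7th (minor 7th), Cb.

Cb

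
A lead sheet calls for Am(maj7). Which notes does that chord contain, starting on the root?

A – C – E – G♯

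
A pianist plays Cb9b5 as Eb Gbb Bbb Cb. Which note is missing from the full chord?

Db

Cb9b5 = Cb, Eb, Gbb, Bbb, Db. The voicing lacks the 9th (major 9th), Db.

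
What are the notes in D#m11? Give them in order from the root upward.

D#m11 is a minor eleventh built on D♯.
- root: D♯
- minor 3rd: F♯
- perfect 5th: A♯
- minor 7th: C♯
- major 9th: E♯
- perfect 11th: G♯

D♯  F♯  A♯  C♯  E♯  G♯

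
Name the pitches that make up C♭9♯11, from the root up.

C♭9♯11 is a dominant ninth sharp eleven built on Cb.
root → Cb
3rd (major 3rd) → Eb
5th (perfect 5th) → Gb
7th (minor 7th) → Bbb
9th (major 9th) → Db
11th (augmented 11th) → F

Cb Eb Gb Bbb Db F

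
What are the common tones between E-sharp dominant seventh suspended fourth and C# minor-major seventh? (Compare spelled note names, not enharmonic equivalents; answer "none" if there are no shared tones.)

E-sharp dominant seventh suspended fourth: E# A# B# D#
C# minor-major seventh: C# E G# B#
Common to both → B#.

B#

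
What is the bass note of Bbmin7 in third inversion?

Ab

Bbmin7 = Bb–Db–F–Ab. Third inversion → seventh in the bass = Ab.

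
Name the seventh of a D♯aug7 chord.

Root of D♯aug7 = D♯. The 7th is a minor 7th: D♯ up a minor 7th → C♯.

C♯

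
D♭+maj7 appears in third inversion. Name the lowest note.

D♭+maj7 in root position is D♭–F–A–C.
Third inversion places the seventh in the bass, which is C.

C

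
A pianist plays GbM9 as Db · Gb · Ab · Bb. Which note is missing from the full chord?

F

The full GbM9 chord is Gb, Bb, Db, F, Ab.
Comparing with the voicing, the major 7th (7th) — F — is absent.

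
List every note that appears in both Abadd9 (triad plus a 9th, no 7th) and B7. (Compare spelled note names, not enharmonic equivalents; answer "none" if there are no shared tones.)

none

Abadd9 = Ab, C, Eb, Bb.
B7 = B, D#, F#, A.
Shared: none.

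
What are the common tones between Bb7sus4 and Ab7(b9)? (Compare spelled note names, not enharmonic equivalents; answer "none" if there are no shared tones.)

Bb7sus4 = Bb, Eb, F, Ab.
Ab7(b9) = Ab, C, Eb, Gb, Bbb.
Shared: Eb, Ab.

Eb, Ab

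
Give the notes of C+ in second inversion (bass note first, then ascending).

In root position, C+ is C–E–G♯.
Second inversion puts the fifth (G♯) in the bass.

G♯, C, E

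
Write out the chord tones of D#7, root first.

D#, F##, A#, C#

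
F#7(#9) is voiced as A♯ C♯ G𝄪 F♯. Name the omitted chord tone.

F#7(#9) = F♯, A♯, C♯, E, G𝄪. The voicing lacks the 7th (minor 7th), E.

E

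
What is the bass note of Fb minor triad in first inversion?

Fb minor triad in root position is F-flat–A-double-flat–C-flat.
First inversion places the third in the bass, which is A-double-flat.

A-double-flat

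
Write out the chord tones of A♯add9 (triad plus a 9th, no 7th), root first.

A♯ – C𝄪 – E♯ – B♯

A♯add9 is an added-ninth built on A♯.
- root: A♯
- major 3rd: C𝄪
- perfect 5th: E♯
- major 9th: B♯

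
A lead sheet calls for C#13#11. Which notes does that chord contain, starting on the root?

Root C#, quality dominant thirteenth sharp eleven:
Root: C#
Major 3rd (3rd): E#
Perfect 5th (5th): G#
Minor 7th (7th): B
Major 9th (9th): D#
Augmented 11th (11th): F##
Major 13th (13th): A#

C#, E#, G#, B, D#, F##, A#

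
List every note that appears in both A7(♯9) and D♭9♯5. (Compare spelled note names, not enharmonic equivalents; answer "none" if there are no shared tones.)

A7(♯9) = A, C#, E, G, B#.
D♭9♯5 = Db, F, A, Cb, Eb.
Shared: A.

A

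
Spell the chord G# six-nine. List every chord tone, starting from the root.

G#, B#, D#, E#, A#

G# six-nine is a six-nine built on G#.
root → G#
3rd (major 3rd) → B#
5th (perfect 5th) → D#
6th (major 6th) → E#
9th (major 9th) → A#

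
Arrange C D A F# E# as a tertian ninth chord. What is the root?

Arranged so that each adjacent pair is a third by letter name: D – F# – A – C – E#.
The bottom of that stack, D, is the root (this is D dominant seventh sharp nine).

D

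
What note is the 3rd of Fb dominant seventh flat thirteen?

A♭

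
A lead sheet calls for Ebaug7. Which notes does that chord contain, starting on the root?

Eb  G  B  Db

Ebaug7: augmented seventh on Eb.
Root: Eb
Major 3rd (3rd): G
Augmented 5th (5th): B
Minor 7th (7th): Db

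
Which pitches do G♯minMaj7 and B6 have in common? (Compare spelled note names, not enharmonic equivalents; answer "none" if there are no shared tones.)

G♯minMaj7: G# B D# F##
B6: B D# F# G#
Common to both → G#, B, D#.

G# – B – D#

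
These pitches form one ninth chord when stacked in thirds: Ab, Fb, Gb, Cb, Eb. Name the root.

Arranged so that each adjacent pair is a third by letter name: Fb – Ab – Cb – Eb – Gb.
The bottom of that stack, Fb, is the root (this is Fb major ninth).

Fb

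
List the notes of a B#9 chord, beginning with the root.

B#9 is a dominant ninth built on B#.
- root: B#
- major 3rd: D##
- perfect 5th: F##
- minor 7th: A#
- major 9th: C##

B# D## F## A# C##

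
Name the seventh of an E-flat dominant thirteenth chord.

Root of E-flat dominant thirteenth = Eb. The 7th is a minor 7th: Eb up a minor 7th → Db.

Db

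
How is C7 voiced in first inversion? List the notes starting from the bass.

C7 = C–E–G–Bb; first inversion → third (E) lowest.

E  G  Bb  C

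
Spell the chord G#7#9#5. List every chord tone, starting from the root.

G#, B#, D##, F#, A##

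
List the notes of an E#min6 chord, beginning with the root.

Root E♯, quality minor sixth:
root → E♯
3rd (minor 3rd) → G♯
5th (perfect 5th) → B♯
6th (major 6th) → C𝄪

E♯, G♯, B♯, C𝄪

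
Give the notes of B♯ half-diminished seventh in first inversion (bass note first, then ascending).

D# F# A# B#

In root position, B♯ half-diminished seventh is B#–D#–F#–A#.
First inversion puts the third (D#) in the bass.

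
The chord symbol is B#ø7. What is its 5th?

B#ø7 is built on B#; its 5th is a diminished 5th above the root.
A fifth above B uses the letter F, and the diminished 5th above B# is F#.

F#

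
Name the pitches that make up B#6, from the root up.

B#6 is a major sixth built on B#.
Root: B#
Major 3rd (3rd): D##
Perfect 5th (5th): F##
Major 6th (6th): G##

B#  D##  F##  G##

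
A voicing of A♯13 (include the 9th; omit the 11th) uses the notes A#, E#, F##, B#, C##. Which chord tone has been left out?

G#

The full A♯13 chord is A#, C##, E#, G#, B#, F##.
Comparing with the voicing, the minor 7th (7th) — G# — is absent.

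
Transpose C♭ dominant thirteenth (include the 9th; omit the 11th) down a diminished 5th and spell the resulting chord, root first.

A diminished 5th down from C-flat is F, so the new chord is F dominant thirteenth.
F — root
A — major 3rd
C — perfect 5th
E-flat — minor 7th
G — major 9th
D — major 13th

F  A  C  E-flat  G  D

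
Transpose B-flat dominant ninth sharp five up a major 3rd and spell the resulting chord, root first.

Transposed root: B-flat → D (major 3rd up). So we spell D dominant ninth sharp five:
root → D
3rd (major 3rd) → F-sharp
5th (augmented 5th) → A-sharp
7th (minor 7th) → C
9th (major 9th) → E

D, F-sharp, A-sharp, C, E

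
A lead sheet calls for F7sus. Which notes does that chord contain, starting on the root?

F, B♭, C, E♭

F7sus is a dominant seventh suspended fourth built on F.
Root: F
Perfect 4th (4th): B♭
Perfect 5th (5th): C
Minor 7th (7th): E♭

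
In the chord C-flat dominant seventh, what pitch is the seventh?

B-double-flat

C-flat dominant seventh is built on C-flat; its 7th is a minor 7th above the root.
A seventh above C uses the letter B, and the minor 7th above C-flat is B-double-flat.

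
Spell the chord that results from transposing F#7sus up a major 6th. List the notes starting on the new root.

F♯ up a major 6th → D♯. New chord: D♯ dominant seventh suspended fourth.
root → D♯
4th (perfect 4th) → G♯
5th (perfect 5th) → A♯
7th (minor 7th) → C♯

D♯ – G♯ – A♯ – C♯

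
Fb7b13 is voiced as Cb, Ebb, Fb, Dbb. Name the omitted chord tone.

Ab

Fb7b13 = Fb, Ab, Cb, Ebb, Dbb. The voicing lacks the 3rd (major 3rd), Ab.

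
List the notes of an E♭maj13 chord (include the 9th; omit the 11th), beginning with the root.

Eb G Bb D F C

E♭maj13 is a major thirteenth built on Eb.
- root: Eb
- major 3rd: G
- perfect 5th: Bb
- major 7th: D
- major 9th: F
- major 13th: C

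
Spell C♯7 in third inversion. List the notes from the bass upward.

B  C#  E#  G#

C♯7 = C#–E#–G#–B; third inversion → seventh (B) lowest.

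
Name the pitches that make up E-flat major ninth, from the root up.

E-flat major ninth: major ninth on E-flat.
- root: E-flat
- major 3rd: G
- perfect 5th: B-flat
- major 7th: D
- major 9th: F

E-flat, G, B-flat, D, F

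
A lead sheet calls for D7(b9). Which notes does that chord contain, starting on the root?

Root D, quality dominant seventh flat nine:
D — root
F♯ — major 3rd
A — perfect 5th
C — minor 7th
E♭ — minor 9th

D, F♯, A, C, E♭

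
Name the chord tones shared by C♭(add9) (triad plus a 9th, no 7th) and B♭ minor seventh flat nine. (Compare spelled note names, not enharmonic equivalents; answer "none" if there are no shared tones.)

C♭(add9): Cb Eb Gb Db
B♭ minor seventh flat nine: Bb Db F Ab Cb
Common to both → Cb, Db.

Cb  Db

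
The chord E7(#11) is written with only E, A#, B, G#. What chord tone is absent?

D

E7(#11) = E, G#, B, D, A#. The voicing lacks the 7th (minor 7th), D.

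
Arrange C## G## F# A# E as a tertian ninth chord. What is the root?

F#

Stacking in thirds gives F# – A# – C## – E – G##, so F# is the root — F# dominant seventh sharp nine sharp five.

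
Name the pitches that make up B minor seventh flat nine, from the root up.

B D F-sharp A C

Root B, quality minor seventh flat nine:
- root: B
- minor 3rd: D
- perfect 5th: F-sharp
- minor 7th: A
- minor 9th: C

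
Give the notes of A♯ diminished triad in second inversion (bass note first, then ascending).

E – A# – C#

A♯ diminished triad = A#–C#–E; second inversion → fifth (E) lowest.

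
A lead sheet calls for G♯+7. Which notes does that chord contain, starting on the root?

G#, B#, D##, F#

Root G#, quality augmented seventh:
root → G#
3rd (major 3rd) → B#
5th (augmented 5th) → D##
7th (minor 7th) → F#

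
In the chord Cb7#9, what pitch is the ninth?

Cb7#9 is built on Cb; its 9th is an augmented 9th above the root.
A second above C uses the letter D, and the augmented 9th above Cb is D.

D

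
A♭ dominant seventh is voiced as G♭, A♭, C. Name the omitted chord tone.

E♭

The full A♭ dominant seventh chord is A♭, C, E♭, G♭.
Comparing with the voicing, the perfect 5th (5th) — E♭ — is absent.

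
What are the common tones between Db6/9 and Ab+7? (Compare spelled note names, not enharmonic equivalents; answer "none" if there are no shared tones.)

Ab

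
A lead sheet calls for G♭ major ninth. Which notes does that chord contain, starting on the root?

G-flat – B-flat – D-flat – F – A-flat

G♭ major ninth: major ninth on G-flat.
root → G-flat
3rd (major 3rd) → B-flat
5th (perfect 5th) → D-flat
7th (major 7th) → F
9th (major 9th) → A-flat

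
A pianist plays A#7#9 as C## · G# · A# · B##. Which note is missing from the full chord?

E#

A#7#9 = A#, C##, E#, G#, B##. The voicing lacks the 5th (perfect 5th), E#.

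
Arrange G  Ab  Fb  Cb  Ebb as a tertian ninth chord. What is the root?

Stacking in thirds gives Fb – Ab – Cb – Ebb – G, so Fb is the root — Fb dominant seventh sharp nine.

Fb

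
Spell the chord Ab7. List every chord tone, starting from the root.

Ab7: dominant seventh on Ab.
- root: Ab
- major 3rd: C
- perfect 5th: Eb
- minor 7th: Gb

Ab C Eb Gb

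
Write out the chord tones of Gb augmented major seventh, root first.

Gb augmented major seventh is an augmented major seventh built on G♭.
G♭ — root
B♭ — major 3rd
D — augmented 5th
F — major 7th

G♭, B♭, D, F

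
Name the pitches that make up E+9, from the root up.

E+9: dominant ninth sharp five on E.
E — root
G# — major 3rd
B# — augmented 5th
D — minor 7th
F# — major 9th

E  G#  B#  D  F#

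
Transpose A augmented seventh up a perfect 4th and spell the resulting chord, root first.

D, F-sharp, A-sharp, C

A perfect 4th up from A is D, so the new chord is D augmented seventh.
- root: D
- major 3rd: F-sharp
- augmented 5th: A-sharp
- minor 7th: C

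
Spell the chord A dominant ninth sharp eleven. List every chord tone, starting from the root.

A dominant ninth sharp eleven: dominant ninth sharp eleven on A.
root → A
3rd (major 3rd) → C#
5th (perfect 5th) → E
7th (minor 7th) → G
9th (major 9th) → B
11th (augmented 11th) → D#

A  C#  E  G  B  D#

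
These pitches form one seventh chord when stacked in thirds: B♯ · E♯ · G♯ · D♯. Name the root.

Stacking in thirds gives E♯ – G♯ – B♯ – D♯, so E♯ is the root — E♯ minor seventh.

E♯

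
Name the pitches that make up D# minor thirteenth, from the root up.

Root D#, quality minor thirteenth:
D# — root
F# — minor 3rd
A# — perfect 5th
C# — minor 7th
E# — major 9th
G# — perfect 11th
B# — major 13th

D#  F#  A#  C#  E#  G#  B#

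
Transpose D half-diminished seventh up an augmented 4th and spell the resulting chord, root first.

D up an augmented 4th → G#. New chord: G# half-diminished seventh.
- root: G#
- minor 3rd: B
- diminished 5th: D
- minor 7th: F#

G#, B, D, F#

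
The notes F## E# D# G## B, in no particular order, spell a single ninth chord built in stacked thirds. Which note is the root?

E#

Stacking in thirds gives E# – G## – B – D# – F##, so E# is the root — E# dominant ninth flat five.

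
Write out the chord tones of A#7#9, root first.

A♯ C𝄪 E♯ G♯ B𝄪

A#7#9 is a dominant seventh sharp nine built on A♯.
root → A♯
3rd (major 3rd) → C𝄪
5th (perfect 5th) → E♯
7th (minor 7th) → G♯
9th (augmented 9th) → B𝄪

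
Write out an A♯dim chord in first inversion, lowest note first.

C# – E – A#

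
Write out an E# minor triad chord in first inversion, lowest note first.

G# – B# – E#

E# minor triad = E#–G#–B#; first inversion → third (G#) lowest.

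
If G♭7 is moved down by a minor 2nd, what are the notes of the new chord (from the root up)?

A minor 2nd down from Gb is F, so the new chord is F dominant seventh.
root → F
3rd (major 3rd) → A
5th (perfect 5th) → C
7th (minor 7th) → Eb

F, A, C, Eb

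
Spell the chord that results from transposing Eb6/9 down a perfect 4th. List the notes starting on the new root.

B♭, D, F, G, C

E♭ down a perfect 4th → B♭. New chord: B♭ six-nine.
B♭ — root
D — major 3rd
F — perfect 5th
G — major 6th
C — major 9th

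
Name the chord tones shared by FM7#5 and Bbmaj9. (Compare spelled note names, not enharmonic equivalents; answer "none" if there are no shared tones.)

FM7#5: F A C# E
Bbmaj9: Bb D F A C
Common to both → F, A.

F A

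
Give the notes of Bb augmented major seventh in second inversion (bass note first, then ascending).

F-sharp  A  B-flat  D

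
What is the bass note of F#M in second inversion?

C♯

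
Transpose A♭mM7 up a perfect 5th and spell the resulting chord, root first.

Transposed root: Ab → Eb (perfect 5th up). So we spell Eb minor-major seventh:
Eb — root
Gb — minor 3rd
Bb — perfect 5th
D — major 7th

Eb, Gb, Bb, D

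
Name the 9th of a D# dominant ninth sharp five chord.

Root of D# dominant ninth sharp five = D#. The 9th is a major 9th: D# up a major 9th → E#.

E#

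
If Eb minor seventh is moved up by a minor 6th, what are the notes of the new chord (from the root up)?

Eb up a minor 6th → Cb. New chord: Cb minor seventh.
root → Cb
3rd (minor 3rd) → Ebb
5th (perfect 5th) → Gb
7th (minor 7th) → Bbb

Cb Ebb Gb Bbb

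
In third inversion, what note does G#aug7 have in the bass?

G#aug7 = G♯–B♯–D𝄪–F♯. Third inversion → seventh in the bass = F♯.

F♯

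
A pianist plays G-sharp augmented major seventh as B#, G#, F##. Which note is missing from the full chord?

The full G-sharp augmented major seventh chord is G#, B#, D##, F##.
Comparing with the voicing, the augmented 5th (5th) — D## — is absent.

D##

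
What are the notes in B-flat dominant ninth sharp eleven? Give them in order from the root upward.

B-flat, D, F, A-flat, C, E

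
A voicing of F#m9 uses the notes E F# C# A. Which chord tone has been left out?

G#

The full F#m9 chord is F#, A, C#, E, G#.
Comparing with the voicing, the major 9th (9th) — G# — is absent.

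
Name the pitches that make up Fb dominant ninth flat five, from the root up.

Fb dominant ninth flat five: dominant ninth flat five on Fb.
root → Fb
3rd (major 3rd) → Ab
5th (diminished 5th) → Cbb
7th (minor 7th) → Ebb
9th (major 9th) → Gb

Fb, Ab, Cbb, Ebb, Gb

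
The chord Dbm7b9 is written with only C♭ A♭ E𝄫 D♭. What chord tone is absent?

Dbm7b9 = D♭, F♭, A♭, C♭, E𝄫. The voicing lacks the 3rd (minor 3rd), F♭.

F♭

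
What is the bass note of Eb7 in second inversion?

B♭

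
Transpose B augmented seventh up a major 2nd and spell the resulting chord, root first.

Transposed root: B → C-sharp (major 2nd up). So we spell C-sharp augmented seventh:
root → C-sharp
3rd (major 3rd) → E-sharp
5th (augmented 5th) → G-double-sharp
7th (minor 7th) → B

C-sharp  E-sharp  G-double-sharp  B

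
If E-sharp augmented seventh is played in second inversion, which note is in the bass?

B##

E-sharp augmented seventh = E#–G##–B##–D#. Second inversion → fifth in the bass = B##.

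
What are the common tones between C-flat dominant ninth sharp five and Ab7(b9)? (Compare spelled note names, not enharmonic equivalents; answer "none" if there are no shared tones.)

Eb – Bbb

C-flat dominant ninth sharp five: Cb Eb G Bbb Db
Ab7(b9): Ab C Eb Gb Bbb
Common to both → Eb, Bbb.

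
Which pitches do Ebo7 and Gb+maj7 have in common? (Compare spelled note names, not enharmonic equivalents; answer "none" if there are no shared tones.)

Gb

Ebo7 = Eb, Gb, Bbb, Dbb.
Gb+maj7 = Gb, Bb, D, F.
Shared: Gb.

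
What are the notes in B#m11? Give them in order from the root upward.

B#, D#, F##, A#, C##, E#

B#m11 is a minor eleventh built on B#.
root → B#
3rd (minor 3rd) → D#
5th (perfect 5th) → F##
7th (minor 7th) → A#
9th (major 9th) → C##
11th (perfect 11th) → E#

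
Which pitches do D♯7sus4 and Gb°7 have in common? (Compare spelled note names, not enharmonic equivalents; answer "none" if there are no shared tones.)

none

D♯7sus4 = D♯, G♯, A♯, C♯.
Gb°7 = G♭, B𝄫, D𝄫, F𝄫.
Shared: none.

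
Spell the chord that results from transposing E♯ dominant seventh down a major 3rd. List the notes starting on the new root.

C-sharp, E-sharp, G-sharp, B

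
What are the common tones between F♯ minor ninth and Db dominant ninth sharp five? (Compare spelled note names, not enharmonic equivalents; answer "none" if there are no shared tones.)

A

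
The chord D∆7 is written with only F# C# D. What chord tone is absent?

A

D∆7 = D, F#, A, C#. The voicing lacks the 5th (perfect 5th), A.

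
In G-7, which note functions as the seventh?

Root of G-7 = G. The 7th is a minor 7th: G up a minor 7th → F.

F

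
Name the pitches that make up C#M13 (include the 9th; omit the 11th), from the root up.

C#, E#, G#, B#, D#, A#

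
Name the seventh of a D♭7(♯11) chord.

Cb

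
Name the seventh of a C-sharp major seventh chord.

C-sharp major seventh is built on C#; its 7th is a major 7th above the root.
A seventh above C uses the letter B, and the major 7th above C# is B#.

B#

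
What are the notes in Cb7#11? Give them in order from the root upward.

Cb7#11 is a dominant seventh sharp eleven built on Cb.
Root: Cb
Major 3rd (3rd): Eb
Perfect 5th (5th): Gb
Minor 7th (7th): Bbb
Augmented 11th (11th): F

Cb Eb Gb Bbb F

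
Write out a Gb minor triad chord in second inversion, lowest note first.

D-flat G-flat B-double-flat

Gb minor triad = G-flat–B-double-flat–D-flat; second inversion → fifth (D-flat) lowest.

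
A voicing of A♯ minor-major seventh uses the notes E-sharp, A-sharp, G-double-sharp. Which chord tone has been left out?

A♯ minor-major seventh = A-sharp, C-sharp, E-sharp, G-double-sharp. The voicing lacks the 3rd (minor 3rd), C-sharp.

C-sharp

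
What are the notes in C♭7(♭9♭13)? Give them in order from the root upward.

C♭7(♭9♭13): dominant seventh flat nine flat thirteen on Cb.
root → Cb
3rd (major 3rd) → Eb
5th (perfect 5th) → Gb
7th (minor 7th) → Bbb
9th (minor 9th) → Dbb
13th (minor 13th) → Abb

Cb – Eb – Gb – Bbb – Dbb – Abb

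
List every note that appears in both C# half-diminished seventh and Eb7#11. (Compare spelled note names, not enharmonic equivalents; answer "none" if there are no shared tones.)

C# half-diminished seventh: C# E G B
Eb7#11: Eb G Bb Db A
Common to both → G.

G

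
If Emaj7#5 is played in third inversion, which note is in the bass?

D#

Emaj7#5 = E–G#–B#–D#. Third inversion → seventh in the bass = D#.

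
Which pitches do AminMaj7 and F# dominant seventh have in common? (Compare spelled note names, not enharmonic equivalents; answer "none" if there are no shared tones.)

E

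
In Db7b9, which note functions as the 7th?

Root of Db7b9 = Db. The 7th is a minor 7th: Db up a minor 7th → Cb.

Cb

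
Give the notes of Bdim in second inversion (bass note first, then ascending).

F  B  D

In root position, Bdim is B–D–F.
Second inversion puts the fifth (F) in the bass.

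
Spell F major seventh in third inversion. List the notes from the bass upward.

E  F  A  C

F major seventh = F–A–C–E; third inversion → seventh (E) lowest.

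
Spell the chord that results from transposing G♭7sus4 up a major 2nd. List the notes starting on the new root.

Transposed root: Gb → Ab (major 2nd up). So we spell Ab dominant seventh suspended fourth:
Root: Ab
Perfect 4th (4th): Db
Perfect 5th (5th): Eb
Minor 7th (7th): Gb

Ab Db Eb Gb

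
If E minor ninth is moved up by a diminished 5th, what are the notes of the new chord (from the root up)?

B-flat  D-flat  F  A-flat  C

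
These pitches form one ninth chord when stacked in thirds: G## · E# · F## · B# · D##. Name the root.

E#

Stacking in thirds gives E# – G## – B# – D## – F##, so E# is the root — E# major ninth.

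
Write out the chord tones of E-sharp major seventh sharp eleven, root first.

Root E#, quality major seventh sharp eleven:
Root: E#
Major 3rd (3rd): G##
Perfect 5th (5th): B#
Major 7th (7th): D##
Augmented 11th (11th): A##

E# G## B# D## A##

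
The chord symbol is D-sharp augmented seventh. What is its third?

F##

D-sharp augmented seventh is built on D#; its 3rd is a major 3rd above the root.
A third above D uses the letter F, and the major 3rd above D# is F##.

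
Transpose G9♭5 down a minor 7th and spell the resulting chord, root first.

A, C#, Eb, G, B

A minor 7th down from G is A, so the new chord is A dominant ninth flat five.
- root: A
- major 3rd: C#
- diminished 5th: Eb
- minor 7th: G
- major 9th: B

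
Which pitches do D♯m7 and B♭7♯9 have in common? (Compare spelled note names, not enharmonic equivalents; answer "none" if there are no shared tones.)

C#

D♯m7: D# F# A# C#
B♭7♯9: Bb D F Ab C#
Common to both → C#.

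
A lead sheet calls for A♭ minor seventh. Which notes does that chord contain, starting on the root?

A♭  C♭  E♭  G♭

Root A♭, quality minor seventh:
root → A♭
3rd (minor 3rd) → C♭
5th (perfect 5th) → E♭
7th (minor 7th) → G♭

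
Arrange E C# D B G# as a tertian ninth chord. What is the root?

C#

Arranged so that each adjacent pair is a third by letter name: C# – E – G# – B – D.
The bottom of that stack, C#, is the root (this is C# minor seventh flat nine).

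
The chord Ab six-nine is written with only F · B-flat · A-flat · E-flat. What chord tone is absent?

Ab six-nine = A-flat, C, E-flat, F, B-flat. The voicing lacks the 3rd (major 3rd), C.

C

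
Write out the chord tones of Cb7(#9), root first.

Root Cb, quality dominant seventh sharp nine:
Root: Cb
Major 3rd (3rd): Eb
Perfect 5th (5th): Gb
Minor 7th (7th): Bbb
Augmented 9th (9th): D

Cb – Eb – Gb – Bbb – D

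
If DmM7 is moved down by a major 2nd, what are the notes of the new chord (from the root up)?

D down a major 2nd → C. New chord: C minor-major seventh.
root → C
3rd (minor 3rd) → Eb
5th (perfect 5th) → G
7th (major 7th) → B

C Eb G B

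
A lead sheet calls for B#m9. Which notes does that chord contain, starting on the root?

B#, D#, F##, A#, C##

Root B#, quality minor ninth:
B# — root
D# — minor 3rd
F## — perfect 5th
A# — minor 7th
C## — major 9th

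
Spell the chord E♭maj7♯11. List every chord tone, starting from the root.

E♭maj7♯11: major seventh sharp eleven on Eb.
Root: Eb
Major 3rd (3rd): G
Perfect 5th (5th): Bb
Major 7th (7th): D
Augmented 11th (11th): A

Eb  G  Bb  D  A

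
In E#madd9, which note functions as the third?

G♯

E#madd9 is built on E♯; its 3rd is a minor 3rd above the root.
A third above E uses the letter G, and the minor 3rd above E♯ is G♯.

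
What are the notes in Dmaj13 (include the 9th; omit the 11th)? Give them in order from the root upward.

D F# A C# E B

Dmaj13 is a major thirteenth built on D.
- root: D
- major 3rd: F#
- perfect 5th: A
- major 7th: C#
- major 9th: E
- major 13th: B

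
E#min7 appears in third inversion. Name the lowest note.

D#

E#min7 in root position is E#–G#–B#–D#.
Third inversion places the seventh in the bass, which is D#.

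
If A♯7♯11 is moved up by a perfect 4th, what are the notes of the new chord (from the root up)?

A perfect 4th up from A# is D#, so the new chord is D# dominant seventh sharp eleven.
root → D#
3rd (major 3rd) → F##
5th (perfect 5th) → A#
7th (minor 7th) → C#
11th (augmented 11th) → G##

D# – F## – A# – C# – G##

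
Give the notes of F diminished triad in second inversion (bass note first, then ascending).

C-flat  F  A-flat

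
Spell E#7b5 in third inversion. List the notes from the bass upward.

E#7b5 = E#–G##–B–D#; third inversion → seventh (D#) lowest.

D# – E# – G## – B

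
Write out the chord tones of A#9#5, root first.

Root A#, quality dominant ninth sharp five:
root → A#
3rd (major 3rd) → C##
5th (augmented 5th) → E##
7th (minor 7th) → G#
9th (major 9th) → B#

A#, C##, E##, G#, B#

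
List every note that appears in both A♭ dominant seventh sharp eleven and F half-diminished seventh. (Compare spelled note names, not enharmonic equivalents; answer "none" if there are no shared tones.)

A♭ dominant seventh sharp eleven: A-flat C E-flat G-flat D
F half-diminished seventh: F A-flat C-flat E-flat
Common to both → A-flat, E-flat.

A-flat, E-flat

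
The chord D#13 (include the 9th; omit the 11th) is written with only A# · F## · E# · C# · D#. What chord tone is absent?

D#13 = D#, F##, A#, C#, E#, B#. The voicing lacks the 13th (major 13th), B#.

B#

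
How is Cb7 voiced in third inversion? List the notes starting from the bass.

Bbb – Cb – Eb – Gb

In root position, Cb7 is Cb–Eb–Gb–Bbb.
Third inversion puts the seventh (Bbb) in the bass.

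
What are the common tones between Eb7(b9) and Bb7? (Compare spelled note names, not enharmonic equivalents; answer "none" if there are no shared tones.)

Eb7(b9) = Eb, G, Bb, Db, Fb.
Bb7 = Bb, D, F, Ab.
Shared: Bb.

Bb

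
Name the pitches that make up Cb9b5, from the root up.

Cb9b5: dominant ninth flat five on C♭.
- root: C♭
- major 3rd: E♭
- diminished 5th: G𝄫
- minor 7th: B𝄫
- major 9th: D♭

C♭  E♭  G𝄫  B𝄫  D♭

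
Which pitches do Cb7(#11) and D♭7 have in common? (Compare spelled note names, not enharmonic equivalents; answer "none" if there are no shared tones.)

Cb, F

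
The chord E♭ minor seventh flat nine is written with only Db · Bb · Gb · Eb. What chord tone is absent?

E♭ minor seventh flat nine = Eb, Gb, Bb, Db, Fb. The voicing lacks the 9th (minor 9th), Fb.

Fb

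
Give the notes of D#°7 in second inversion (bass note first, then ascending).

A, C, D#, F#

D#°7 = D#–F#–A–C; second inversion → fifth (A) lowest.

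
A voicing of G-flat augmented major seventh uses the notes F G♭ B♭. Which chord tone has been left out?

D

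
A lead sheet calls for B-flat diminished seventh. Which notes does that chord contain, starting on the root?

Bb Db Fb Abb

B-flat diminished seventh is a diminished seventh built on Bb.
root → Bb
3rd (minor 3rd) → Db
5th (diminished 5th) → Fb
7th (diminished 7th) → Abb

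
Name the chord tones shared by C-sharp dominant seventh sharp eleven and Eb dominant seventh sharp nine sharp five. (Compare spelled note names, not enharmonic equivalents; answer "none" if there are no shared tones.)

B

C-sharp dominant seventh sharp eleven: C-sharp E-sharp G-sharp B F-double-sharp
Eb dominant seventh sharp nine sharp five: E-flat G B D-flat F-sharp
Common to both → B.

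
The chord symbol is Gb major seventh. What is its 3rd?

B-flat

Root of Gb major seventh = G-flat. The 3rd is a major 3rd: G-flat up a major 3rd → B-flat.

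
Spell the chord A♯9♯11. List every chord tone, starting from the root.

A# – C## – E# – G# – B# – D##

A♯9♯11 is a dominant ninth sharp eleven built on A#.
A# — root
C## — major 3rd
E# — perfect 5th
G# — minor 7th
B# — major 9th
D## — augmented 11th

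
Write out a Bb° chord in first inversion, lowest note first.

Db, Fb, Bb

In root position, Bb° is Bb–Db–Fb.
First inversion puts the third (Db) in the bass.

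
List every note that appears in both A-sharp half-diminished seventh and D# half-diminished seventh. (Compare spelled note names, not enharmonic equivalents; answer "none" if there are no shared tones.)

C-sharp

A-sharp half-diminished seventh = A-sharp, C-sharp, E, G-sharp.
D# half-diminished seventh = D-sharp, F-sharp, A, C-sharp.
Shared: C-sharp.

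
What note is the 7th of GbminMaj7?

F

Root of GbminMaj7 = G♭. The 7th is a major 7th: G♭ up a major 7th → F.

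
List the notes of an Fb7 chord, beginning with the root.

Fb7: dominant seventh on Fb.
- root: Fb
- major 3rd: Ab
- perfect 5th: Cb
- minor 7th: Ebb

Fb – Ab – Cb – Ebb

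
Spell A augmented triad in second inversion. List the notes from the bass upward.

A augmented triad = A–C#–E#; second inversion → fifth (E#) lowest.

E#, A, C#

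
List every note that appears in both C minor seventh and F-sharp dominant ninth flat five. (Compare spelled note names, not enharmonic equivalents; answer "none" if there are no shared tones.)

C

C minor seventh: C E-flat G B-flat
F-sharp dominant ninth flat five: F-sharp A-sharp C E G-sharp
Common to both → C.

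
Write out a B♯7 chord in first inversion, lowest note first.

In root position, B♯7 is B#–D##–F##–A#.
First inversion puts the third (D##) in the bass.

D##  F##  A#  B#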